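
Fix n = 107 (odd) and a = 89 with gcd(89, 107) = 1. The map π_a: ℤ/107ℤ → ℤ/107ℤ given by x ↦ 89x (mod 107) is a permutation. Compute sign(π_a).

+1

Trace 62: π^k(62) = [62, 61, 79, 76, 23, 14, 69] for k=0..6.
3 cycles of lengths [53, 53, 1].
With 3 cycles on 107 points, sign = (−1)^{107−3} = +1.
Check: (89/107) = +1 by Zolotarev.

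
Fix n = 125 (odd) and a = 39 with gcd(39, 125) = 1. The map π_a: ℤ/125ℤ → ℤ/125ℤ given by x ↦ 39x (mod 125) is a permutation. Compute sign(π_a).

+1

Trace 56: π^k(56) = [56, 59, 51, 114, 71, 19, 116] for k=0..6.
Cycle lengths of π_39 on ℤ/125ℤ: [50, 50, 10, 10, 2, 2, 1]; 7 cycles in total.
With 7 cycles on 125 points, sign = (−1)^{125−7} = +1.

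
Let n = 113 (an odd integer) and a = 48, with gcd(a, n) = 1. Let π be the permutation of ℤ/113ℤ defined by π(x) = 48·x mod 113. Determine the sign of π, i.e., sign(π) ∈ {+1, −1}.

-1

Trace 15: π^k(15) = [15, 42, 95, 40, 112, 65, 69] for k=0..6.
The orbit structure of x ↦ 48x mod 113: 8 orbits of sizes [16, 16, 16, 16, 16, 16, 16, 1].
n − c = 113 − 8 = 105; sign = (−1)^105 = -1.
The Jacobi symbol (48|113) = -1 (Zolotarev) agrees.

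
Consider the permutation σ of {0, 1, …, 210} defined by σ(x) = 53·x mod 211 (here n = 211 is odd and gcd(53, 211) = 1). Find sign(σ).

Trace 154: π^k(154) = [154, 144, 36, 9, 55, 172, 43] for k=0..6.
π_53 has 3 disjoint cycles with lengths [105, 105, 1] on {0,…,210}.
With 3 cycles on 211 points, sign = (−1)^{211−3} = +1.

+1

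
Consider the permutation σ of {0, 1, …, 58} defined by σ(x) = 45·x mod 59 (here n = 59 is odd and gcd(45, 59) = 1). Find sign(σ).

Trace 21: π^k(21) = [21, 1, 45, 19, 29, 7, 20] for k=0..6.
Cycle lengths of π_45 on ℤ/59ℤ: [29, 29, 1]; 3 cycles in total.
With 3 cycles on 59 points, sign = (−1)^{59−3} = +1.
(45|59)_J = +1 (Zolotarev's lemma cross-check).

+1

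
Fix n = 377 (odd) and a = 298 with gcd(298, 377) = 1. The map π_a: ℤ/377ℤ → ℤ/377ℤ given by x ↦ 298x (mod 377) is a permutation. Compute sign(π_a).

-1

Orbit of 248 under x↦298x: [248, 12, 183, 246, 170, 142, 92]… (length divides ord_377(298)).
Cycle lengths of π_298 on ℤ/377ℤ: [28, 28, 28, 28, 28, 28, 28, 28, 28, 28, 28, 28, 28, 2, 2, 2, 2, 2, 2, 1]; 20 cycles in total.
20 cycles on 377: each ℓ→(−1)^(ℓ−1), product (−1)^357 = -1.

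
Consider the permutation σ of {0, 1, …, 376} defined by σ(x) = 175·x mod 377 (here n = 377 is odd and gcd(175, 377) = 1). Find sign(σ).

-1

Trace 146: π^k(146) = [146, 291, 30, 349, 1, 175, 88] for k=0..6.
Cycle type of π: 12×29 + 1×29; total 58 cycles.
n − c = 377 − 58 = 319; sign = (−1)^319 = -1.
Via Zolotarev, sign(π_{175}) = (175|377) = -1.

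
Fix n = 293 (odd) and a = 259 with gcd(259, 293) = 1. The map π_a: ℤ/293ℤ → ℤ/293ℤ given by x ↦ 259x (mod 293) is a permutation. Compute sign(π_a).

Orbit of 142 under x↦259x: [142, 153, 72, 189, 20, 199, 266]… (length divides ord_293(259)).
The orbit structure of x ↦ 259x mod 293: 2 orbits of sizes [292, 1].
293 − 2 = 291 transpositions; sign(π) = (−1)^291 = -1.
The Jacobi symbol (259|293) = -1 (Zolotarev) agrees.

-1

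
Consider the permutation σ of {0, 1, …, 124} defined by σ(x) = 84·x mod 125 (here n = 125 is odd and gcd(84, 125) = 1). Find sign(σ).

+1

Start at x=119: 119 → 121 → 39 → 26 → 59 → 81 → 54 → … (one orbit).
7 cycles of lengths [50, 50, 10, 10, 2, 2, 1].
125 − 7 = 118 transpositions; sign(π) = (−1)^118 = +1.
(84|125)_J = +1 (Zolotarev's lemma cross-check).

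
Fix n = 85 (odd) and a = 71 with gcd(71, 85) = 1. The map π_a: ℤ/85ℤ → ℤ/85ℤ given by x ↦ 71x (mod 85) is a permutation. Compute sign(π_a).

-1

Trace 26: π^k(26) = [26, 61, 81, 56, 66, 11, 16] for k=0..6.
The orbit structure of x ↦ 71x mod 85: 10 orbits of sizes [16, 16, 16, 16, 16, 1, 1, 1, 1, 1].
85 − 10 = 75 transpositions; sign(π) = (−1)^75 = -1.
Zolotarev: (71|85) = -1, matching the cycle-count sign.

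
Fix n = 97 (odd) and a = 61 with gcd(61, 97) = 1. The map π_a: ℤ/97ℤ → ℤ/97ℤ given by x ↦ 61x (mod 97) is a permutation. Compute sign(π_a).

+1

Orbit of 35 under x↦61x: [35, 1, 61]… (length divides ord_97(61)).
33 cycles of lengths [3, 3, 3, 3, 3, 3, 3, 3, 3, 3, 3, 3, 3, 3, 3, 3, 3, 3, 3, 3, 3, 3, 3, 3, 3, 3, 3, 3, 3, 3, 3, 3, 1].
97 − 33 = 64 transpositions; sign(π) = (−1)^64 = +1.
The Jacobi symbol (61|97) = +1 (Zolotarev) agrees.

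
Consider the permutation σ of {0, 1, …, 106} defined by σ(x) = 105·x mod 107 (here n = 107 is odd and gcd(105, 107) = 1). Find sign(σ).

Orbit of 19 under x↦105x: [19, 69, 76, 62, 90, 34, 39]… (length divides ord_107(105)).
π_105 has 3 disjoint cycles with lengths [53, 53, 1] on {0,…,106}.
3 cycles on 107: each ℓ→(−1)^(ℓ−1), product (−1)^104 = +1.

+1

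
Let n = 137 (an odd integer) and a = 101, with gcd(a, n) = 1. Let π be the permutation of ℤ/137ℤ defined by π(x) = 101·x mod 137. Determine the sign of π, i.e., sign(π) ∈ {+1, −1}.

+1

Orbit of 61 under x↦101x: [61, 133, 7, 22, 30, 16, 109]… (length divides ord_137(101)).
Decompose π into cycles: lengths [68, 68, 1] (3 cycles, including the fixed point 0).
n − c = 137 − 3 = 134; sign = (−1)^134 = +1.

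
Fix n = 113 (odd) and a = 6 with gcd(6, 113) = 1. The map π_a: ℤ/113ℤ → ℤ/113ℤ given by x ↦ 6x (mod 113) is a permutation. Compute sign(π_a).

Trace 64: π^k(64) = [64, 45, 44, 38, 2, 12, 72] for k=0..6.
2 cycles of lengths [112, 1].
With 2 cycles on 113 points, sign = (−1)^{113−2} = -1.

-1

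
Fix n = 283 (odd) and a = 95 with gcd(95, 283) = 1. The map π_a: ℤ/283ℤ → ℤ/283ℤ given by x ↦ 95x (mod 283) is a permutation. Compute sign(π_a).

+1

Trace 81: π^k(81) = [81, 54, 36, 24, 16, 105, 70] for k=0..6.
Cycle lengths of π_95 on ℤ/283ℤ: [141, 141, 1]; 3 cycles in total.
With 3 cycles on 283 points, sign = (−1)^{283−3} = +1.
Check: (95/283) = +1 by Zolotarev.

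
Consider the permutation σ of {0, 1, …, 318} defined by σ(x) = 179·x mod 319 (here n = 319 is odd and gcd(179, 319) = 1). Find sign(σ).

+1

Start at x=86: 86 → 82 → 4 → 78 → 245 → 152 → 93 → … (one orbit).
Cycle type of π: 70×4 + 14×2 + 5×2 + 1; total 9 cycles.
With 9 cycles on 319 points, sign = (−1)^{319−9} = +1.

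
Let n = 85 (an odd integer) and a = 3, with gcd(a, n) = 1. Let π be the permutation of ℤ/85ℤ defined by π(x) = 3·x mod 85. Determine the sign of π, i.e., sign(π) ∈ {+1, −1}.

+1

Trace 57: π^k(57) = [57, 1, 3, 9, 27, 81, 73] for k=0..6.
7 cycles of lengths [16, 16, 16, 16, 16, 4, 1].
sign(π) = (−1)^{n − #cycles} = (−1)^{85−7} = (−1)^78 = +1.
Zolotarev: (3|85) = +1, matching the cycle-count sign.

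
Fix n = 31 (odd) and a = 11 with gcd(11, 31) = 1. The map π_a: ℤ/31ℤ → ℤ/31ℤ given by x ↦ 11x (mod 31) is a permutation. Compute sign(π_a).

-1

Start at x=29: 29 → 9 → 6 → 4 → 13 → 19 → 23 → … (one orbit).
π_11 has 2 disjoint cycles with lengths [30, 1] on {0,…,30}.
31 − 2 = 29 transpositions; sign(π) = (−1)^29 = -1.
Via Zolotarev, sign(π_{11}) = (11|31) = -1.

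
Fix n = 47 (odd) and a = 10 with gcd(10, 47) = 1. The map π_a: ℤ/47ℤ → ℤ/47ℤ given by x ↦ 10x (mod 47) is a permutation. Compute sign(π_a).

-1

Orbit of 12 under x↦10x: [12, 26, 25, 15, 9, 43, 7]… (length divides ord_47(10)).
π_10 has 2 disjoint cycles with lengths [46, 1] on {0,…,46}.
Σ(ℓ_i−1) = 47−2 = 45; sign = (−1)^45 = -1.
The Jacobi symbol (10|47) = -1 (Zolotarev) agrees.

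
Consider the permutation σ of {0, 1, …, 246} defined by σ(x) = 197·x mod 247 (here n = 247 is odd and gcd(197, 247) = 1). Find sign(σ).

Start at x=1: 1 → 197 → 30 → 229 → 159 → 201 → 77 → … (one orbit).
The orbit structure of x ↦ 197x mod 247: 26 orbits of sizes [12, 12, 12, 12, 12, 12, 12, 12, 12, 12, 12, 12, 12, 12, 12, 12, 12, 12, 12, 3, 3, 3, 3, 3, 3, 1].
sign(π) = (−1)^{n − #cycles} = (−1)^{247−26} = (−1)^221 = -1.
Via Zolotarev, sign(π_{197}) = (197|247) = -1.

-1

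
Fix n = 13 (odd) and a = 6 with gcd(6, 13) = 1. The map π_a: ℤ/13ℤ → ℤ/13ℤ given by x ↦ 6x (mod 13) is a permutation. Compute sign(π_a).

Trace 12: π^k(12) = [12, 7, 3, 5, 4, 11, 1] for k=0..6.
π_6 has 2 disjoint cycles with lengths [12, 1] on {0,…,12}.
With 2 cycles on 13 points, sign = (−1)^{13−2} = -1.

-1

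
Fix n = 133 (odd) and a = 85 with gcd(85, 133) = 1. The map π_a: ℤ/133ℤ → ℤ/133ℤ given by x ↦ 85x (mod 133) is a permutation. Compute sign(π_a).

Start at x=120: 120 → 92 → 106 → 99 → 36 → 1 → 85 → … (one orbit).
The orbit structure of x ↦ 85x mod 133: 21 orbits of sizes [9, 9, 9, 9, 9, 9, 9, 9, 9, 9, 9, 9, 9, 9, 1, 1, 1, 1, 1, 1, 1].
n − c = 133 − 21 = 112; sign = (−1)^112 = +1.
Zolotarev: (85|133) = +1, matching the cycle-count sign.

+1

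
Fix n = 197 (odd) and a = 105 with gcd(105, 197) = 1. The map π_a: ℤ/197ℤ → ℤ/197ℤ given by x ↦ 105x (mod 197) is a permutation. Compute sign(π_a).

Orbit of 70 under x↦105x: [70, 61, 101, 164, 81, 34, 24]… (length divides ord_197(105)).
Decompose π into cycles: lengths [49, 49, 49, 49, 1] (5 cycles, including the fixed point 0).
With 5 cycles on 197 points, sign = (−1)^{197−5} = +1.
Via Zolotarev, sign(π_{105}) = (105|197) = +1.

+1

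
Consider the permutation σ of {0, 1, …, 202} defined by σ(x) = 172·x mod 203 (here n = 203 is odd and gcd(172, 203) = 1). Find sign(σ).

-1

Start at x=32: 32 → 23 → 99 → 179 → 135 → 78 → 18 → … (one orbit).
The orbit structure of x ↦ 172x mod 203: 6 orbits of sizes [84, 84, 28, 3, 3, 1].
n − c = 203 − 6 = 197; sign = (−1)^197 = -1.
Zolotarev: (172|203) = -1, matching the cycle-count sign.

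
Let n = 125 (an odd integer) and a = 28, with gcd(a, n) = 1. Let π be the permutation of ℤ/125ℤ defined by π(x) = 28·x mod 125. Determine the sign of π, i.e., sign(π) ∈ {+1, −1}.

Orbit of 54 under x↦28x: [54, 12, 86, 33, 49, 122, 41]… (length divides ord_125(28)).
Cycle lengths of π_28 on ℤ/125ℤ: [100, 20, 4, 1]; 4 cycles in total.
4 cycles on 125: each ℓ→(−1)^(ℓ−1), product (−1)^121 = -1.

-1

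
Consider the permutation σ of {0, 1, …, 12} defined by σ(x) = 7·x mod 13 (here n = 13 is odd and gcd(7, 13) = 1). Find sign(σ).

-1

Start at x=6: 6 → 3 → 8 → 4 → 2 → 1 → 7 → … (one orbit).
2 cycles of lengths [12, 1].
n − c = 13 − 2 = 11; sign = (−1)^11 = -1.
Check: (7/13) = -1 by Zolotarev.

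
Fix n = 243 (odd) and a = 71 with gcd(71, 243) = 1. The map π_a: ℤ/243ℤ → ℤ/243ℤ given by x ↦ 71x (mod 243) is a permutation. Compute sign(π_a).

-1

Trace 44: π^k(44) = [44, 208, 188, 226, 8, 82, 233] for k=0..6.
Cycle lengths of π_71 on ℤ/243ℤ: [54, 54, 54, 18, 18, 18, 6, 6, 6, 2, 2, 2, 2, 1]; 14 cycles in total.
With 14 cycles on 243 points, sign = (−1)^{243−14} = -1.
The Jacobi symbol (71|243) = -1 (Zolotarev) agrees.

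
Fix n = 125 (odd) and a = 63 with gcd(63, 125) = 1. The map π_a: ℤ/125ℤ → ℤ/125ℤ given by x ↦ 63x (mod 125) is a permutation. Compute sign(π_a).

Start at x=29: 29 → 77 → 101 → 113 → 119 → 122 → 61 → … (one orbit).
Decompose π into cycles: lengths [100, 20, 4, 1] (4 cycles, including the fixed point 0).
Σ(ℓ_i−1) = 125−4 = 121; sign = (−1)^121 = -1.

-1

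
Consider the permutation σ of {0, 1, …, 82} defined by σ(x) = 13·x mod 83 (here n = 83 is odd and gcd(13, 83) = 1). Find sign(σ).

-1

Trace 56: π^k(56) = [56, 64, 2, 26, 6, 78, 18] for k=0..6.
2 cycles of lengths [82, 1].
83 − 2 = 81 transpositions; sign(π) = (−1)^81 = -1.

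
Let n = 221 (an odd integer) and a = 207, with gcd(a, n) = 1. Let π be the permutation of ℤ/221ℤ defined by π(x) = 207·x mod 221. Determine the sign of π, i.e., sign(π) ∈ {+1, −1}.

-1

Orbit of 157 under x↦207x: [157, 12, 53, 142, 1, 207, 196]… (length divides ord_221(207)).
The orbit structure of x ↦ 207x mod 221: 20 orbits of sizes [16, 16, 16, 16, 16, 16, 16, 16, 16, 16, 16, 16, 16, 2, 2, 2, 2, 2, 2, 1].
With 20 cycles on 221 points, sign = (−1)^{221−20} = -1.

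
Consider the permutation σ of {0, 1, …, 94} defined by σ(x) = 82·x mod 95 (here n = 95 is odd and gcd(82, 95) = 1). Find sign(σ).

Trace 58: π^k(58) = [58, 6, 17, 64, 23, 81, 87] for k=0..6.
The orbit structure of x ↦ 82x mod 95: 6 orbits of sizes [36, 36, 9, 9, 4, 1].
sign(π) = (−1)^{n − #cycles} = (−1)^{95−6} = (−1)^89 = -1.
(82|95)_J = -1 (Zolotarev's lemma cross-check).

-1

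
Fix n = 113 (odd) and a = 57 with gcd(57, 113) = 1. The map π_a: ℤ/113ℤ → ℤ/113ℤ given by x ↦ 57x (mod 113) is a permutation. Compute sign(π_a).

+1

Orbit of 111 under x↦57x: [111, 112, 56, 28, 14, 7, 60]… (length divides ord_113(57)).
Decompose π into cycles: lengths [28, 28, 28, 28, 1] (5 cycles, including the fixed point 0).
5 cycles on 113: each ℓ→(−1)^(ℓ−1), product (−1)^108 = +1.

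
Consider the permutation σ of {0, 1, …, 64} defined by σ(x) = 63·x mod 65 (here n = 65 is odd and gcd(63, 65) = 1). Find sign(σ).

+1

Start at x=33: 33 → 64 → 2 → 61 → 8 → 49 → 32 → … (one orbit).
7 cycles of lengths [12, 12, 12, 12, 12, 4, 1].
sign(π) = (−1)^{n − #cycles} = (−1)^{65−7} = (−1)^58 = +1.
Check: (63/65) = +1 by Zolotarev.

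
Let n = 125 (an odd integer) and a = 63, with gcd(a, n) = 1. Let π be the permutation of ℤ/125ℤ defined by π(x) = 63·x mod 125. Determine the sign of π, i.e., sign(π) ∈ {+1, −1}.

-1

Orbit of 8 under x↦63x: [8, 4, 2, 1, 63, 94, 47]… (length divides ord_125(63)).
The orbit structure of x ↦ 63x mod 125: 4 orbits of sizes [100, 20, 4, 1].
With 4 cycles on 125 points, sign = (−1)^{125−4} = -1.
Zolotarev: (63|125) = -1, matching the cycle-count sign.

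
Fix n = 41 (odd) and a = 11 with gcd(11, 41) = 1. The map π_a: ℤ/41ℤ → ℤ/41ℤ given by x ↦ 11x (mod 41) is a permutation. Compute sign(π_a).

Trace 28: π^k(28) = [28, 21, 26, 40, 30, 2, 22] for k=0..6.
Decompose π into cycles: lengths [40, 1] (2 cycles, including the fixed point 0).
sign(π) = (−1)^{n − #cycles} = (−1)^{41−2} = (−1)^39 = -1.

-1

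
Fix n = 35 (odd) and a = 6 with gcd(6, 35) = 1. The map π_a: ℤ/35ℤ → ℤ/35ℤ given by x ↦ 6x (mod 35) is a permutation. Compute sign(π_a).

-1

Trace 1: π^k(1) = [1, 6] for k=0..1.
Cycle lengths of π_6 on ℤ/35ℤ: [2, 2, 2, 2, 2, 2, 2, 2, 2, 2, 2, 2, 2, 2, 2, 1, 1, 1, 1, 1]; 20 cycles in total.
With 20 cycles on 35 points, sign = (−1)^{35−20} = -1.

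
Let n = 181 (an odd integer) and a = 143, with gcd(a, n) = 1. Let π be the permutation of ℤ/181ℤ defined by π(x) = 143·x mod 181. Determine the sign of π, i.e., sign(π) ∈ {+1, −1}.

Trace 180: π^k(180) = [180, 38, 4, 29, 165, 65, 64] for k=0..6.
The orbit structure of x ↦ 143x mod 181: 3 orbits of sizes [90, 90, 1].
Σ(ℓ_i−1) = 181−3 = 178; sign = (−1)^178 = +1.
Via Zolotarev, sign(π_{143}) = (143|181) = +1.

+1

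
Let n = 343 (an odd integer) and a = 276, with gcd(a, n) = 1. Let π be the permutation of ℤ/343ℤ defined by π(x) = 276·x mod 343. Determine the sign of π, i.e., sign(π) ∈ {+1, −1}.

Trace 31: π^k(31) = [31, 324, 244, 116, 117, 50, 80] for k=0..6.
π_276 has 16 disjoint cycles with lengths [42, 42, 42, 42, 42, 42, 42, 6, 6, 6, 6, 6, 6, 6, 6, 1] on {0,…,342}.
With 16 cycles on 343 points, sign = (−1)^{343−16} = -1.

-1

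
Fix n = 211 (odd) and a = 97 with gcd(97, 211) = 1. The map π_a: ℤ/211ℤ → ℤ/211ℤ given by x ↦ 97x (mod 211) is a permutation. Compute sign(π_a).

-1

Orbit of 140 under x↦97x: [140, 76, 198, 5, 63, 203, 68]… (length divides ord_211(97)).
The orbit structure of x ↦ 97x mod 211: 4 orbits of sizes [70, 70, 70, 1].
4 cycles on 211: each ℓ→(−1)^(ℓ−1), product (−1)^207 = -1.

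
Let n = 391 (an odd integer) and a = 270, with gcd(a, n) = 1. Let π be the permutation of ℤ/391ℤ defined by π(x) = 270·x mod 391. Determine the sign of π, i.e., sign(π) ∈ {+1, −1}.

Trace 274: π^k(274) = [274, 81, 365, 18, 168, 4, 298] for k=0..6.
Cycle type of π: 88×4 + 22 + 8×2 + 1; total 8 cycles.
sign(π) = (−1)^{n − #cycles} = (−1)^{391−8} = (−1)^383 = -1.
The Jacobi symbol (270|391) = -1 (Zolotarev) agrees.

-1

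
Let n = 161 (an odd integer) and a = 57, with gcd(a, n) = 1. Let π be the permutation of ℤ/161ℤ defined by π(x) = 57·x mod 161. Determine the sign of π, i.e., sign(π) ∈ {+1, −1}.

-1

Start at x=85: 85 → 15 → 50 → 113 → 1 → 57 → 29 → … (one orbit).
The orbit structure of x ↦ 57x mod 161: 14 orbits of sizes [22, 22, 22, 22, 22, 22, 22, 1, 1, 1, 1, 1, 1, 1].
n − c = 161 − 14 = 147; sign = (−1)^147 = -1.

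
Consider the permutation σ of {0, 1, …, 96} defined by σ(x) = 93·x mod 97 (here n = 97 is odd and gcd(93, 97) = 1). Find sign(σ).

Orbit of 22 under x↦93x: [22, 9, 61, 47, 6, 73, 96]… (length divides ord_97(93)).
Cycle type of π: 24×4 + 1; total 5 cycles.
sign(π) = (−1)^{n − #cycles} = (−1)^{97−5} = (−1)^92 = +1.

+1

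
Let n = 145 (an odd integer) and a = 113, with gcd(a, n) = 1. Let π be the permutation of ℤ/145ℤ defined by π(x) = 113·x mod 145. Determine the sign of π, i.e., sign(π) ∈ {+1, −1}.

+1

Trace 113: π^k(113) = [113, 9, 2, 81, 18, 4, 17] for k=0..6.
π_113 has 7 disjoint cycles with lengths [28, 28, 28, 28, 28, 4, 1] on {0,…,144}.
145 − 7 = 138 transpositions; sign(π) = (−1)^138 = +1.
Via Zolotarev, sign(π_{113}) = (113|145) = +1.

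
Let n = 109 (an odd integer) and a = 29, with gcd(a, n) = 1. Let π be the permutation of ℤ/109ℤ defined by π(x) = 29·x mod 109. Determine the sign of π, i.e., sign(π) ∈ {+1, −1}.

+1

Orbit of 60 under x↦29x: [60, 105, 102, 15, 108, 80, 31]… (length divides ord_109(29)).
π_29 has 3 disjoint cycles with lengths [54, 54, 1] on {0,…,108}.
109 − 3 = 106 transpositions; sign(π) = (−1)^106 = +1.
Check: (29/109) = +1 by Zolotarev.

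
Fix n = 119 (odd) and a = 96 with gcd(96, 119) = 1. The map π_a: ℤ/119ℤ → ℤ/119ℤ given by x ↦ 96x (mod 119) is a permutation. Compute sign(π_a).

+1

Orbit of 96 under x↦96x: [96, 53, 90, 72, 10, 8, 54]… (length divides ord_119(96)).
Cycle type of π: 48×2 + 16 + 6 + 1; total 5 cycles.
With 5 cycles on 119 points, sign = (−1)^{119−5} = +1.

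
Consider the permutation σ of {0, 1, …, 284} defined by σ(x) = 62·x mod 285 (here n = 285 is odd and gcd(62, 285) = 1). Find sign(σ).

+1

Start at x=229: 229 → 233 → 196 → 182 → 169 → 218 → 121 → … (one orbit).
The orbit structure of x ↦ 62x mod 285: 15 orbits of sizes [36, 36, 36, 36, 36, 36, 18, 18, 9, 9, 4, 4, 4, 2, 1].
n − c = 285 − 15 = 270; sign = (−1)^270 = +1.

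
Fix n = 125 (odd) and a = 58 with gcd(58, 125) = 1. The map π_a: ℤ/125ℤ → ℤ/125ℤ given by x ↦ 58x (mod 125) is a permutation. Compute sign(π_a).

-1

Orbit of 99 under x↦58x: [99, 117, 36, 88, 104, 32, 106]… (length divides ord_125(58)).
Cycle lengths of π_58 on ℤ/125ℤ: [100, 20, 4, 1]; 4 cycles in total.
sign(π) = (−1)^{n − #cycles} = (−1)^{125−4} = (−1)^121 = -1.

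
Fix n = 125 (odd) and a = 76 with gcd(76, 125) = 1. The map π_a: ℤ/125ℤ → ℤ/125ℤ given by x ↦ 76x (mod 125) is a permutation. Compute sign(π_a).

+1

Orbit of 26 under x↦76x: [26, 101, 51, 1, 76]… (length divides ord_125(76)).
The orbit structure of x ↦ 76x mod 125: 45 orbits of sizes [5, 5, 5, 5, 5, 5, 5, 5, 5, 5, 5, 5, 5, 5, 5, 5, 5, 5, 5, 5, 1, 1, 1, 1, 1, 1, 1, 1, 1, 1, 1, 1, 1, 1, 1, 1, 1, 1, 1, 1, 1, 1, 1, 1, 1].
125 − 45 = 80 transpositions; sign(π) = (−1)^80 = +1.
Via Zolotarev, sign(π_{76}) = (76|125) = +1.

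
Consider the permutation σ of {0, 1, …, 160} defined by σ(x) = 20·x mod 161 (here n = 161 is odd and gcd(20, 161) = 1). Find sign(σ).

Trace 71: π^k(71) = [71, 132, 64, 153, 1, 20, 78] for k=0..6.
The orbit structure of x ↦ 20x mod 161: 11 orbits of sizes [22, 22, 22, 22, 22, 22, 22, 2, 2, 2, 1].
11 cycles on 161: each ℓ→(−1)^(ℓ−1), product (−1)^150 = +1.
Via Zolotarev, sign(π_{20}) = (20|161) = +1.

+1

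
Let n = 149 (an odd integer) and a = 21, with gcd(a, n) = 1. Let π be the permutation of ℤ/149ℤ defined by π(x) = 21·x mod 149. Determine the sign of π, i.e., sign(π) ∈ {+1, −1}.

Start at x=55: 55 → 112 → 117 → 73 → 43 → 9 → 40 → … (one orbit).
Cycle lengths of π_21 on ℤ/149ℤ: [148, 1]; 2 cycles in total.
Σ(ℓ_i−1) = 149−2 = 147; sign = (−1)^147 = -1.
Zolotarev: (21|149) = -1, matching the cycle-count sign.

-1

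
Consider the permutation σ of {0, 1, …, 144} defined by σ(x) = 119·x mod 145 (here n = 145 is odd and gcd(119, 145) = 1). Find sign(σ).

Orbit of 89 under x↦119x: [89, 6, 134, 141, 104, 51, 124]… (length divides ord_145(119)).
Cycle type of π: 28×5 + 2×2 + 1; total 8 cycles.
With 8 cycles on 145 points, sign = (−1)^{145−8} = -1.
Via Zolotarev, sign(π_{119}) = (119|145) = -1.

-1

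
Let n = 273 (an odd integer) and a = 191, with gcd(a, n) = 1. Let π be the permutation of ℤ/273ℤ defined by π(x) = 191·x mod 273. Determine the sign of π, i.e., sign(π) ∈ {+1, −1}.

-1

Trace 1: π^k(1) = [1, 191, 172, 92, 100, 263] for k=0..5.
π_191 has 62 disjoint cycles with lengths [6, 6, 6, 6, 6, 6, 6, 6, 6, 6, 6, 6, 6, 6, 6, 6, 6, 6, 6, 6, 6, 6, 6, 6, 6, 6, 6, 6, 6, 6, 3, 3, 3, 3, 3, 3, 3, 3, 3, 3, 3, 3, 3, 3, 3, 3, 3, 3, 3, 3, 3, 3, 3, 3, 3, 3, 3, 3, 3, 3, 2, 1] on {0,…,272}.
n − c = 273 − 62 = 211; sign = (−1)^211 = -1.
Zolotarev: (191|273) = -1, matching the cycle-count sign.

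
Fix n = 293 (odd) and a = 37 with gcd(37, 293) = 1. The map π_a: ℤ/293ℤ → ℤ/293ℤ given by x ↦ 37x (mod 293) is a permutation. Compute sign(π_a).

Orbit of 31 under x↦37x: [31, 268, 247, 56, 21, 191, 35]… (length divides ord_293(37)).
π_37 has 3 disjoint cycles with lengths [146, 146, 1] on {0,…,292}.
n − c = 293 − 3 = 290; sign = (−1)^290 = +1.
The Jacobi symbol (37|293) = +1 (Zolotarev) agrees.

+1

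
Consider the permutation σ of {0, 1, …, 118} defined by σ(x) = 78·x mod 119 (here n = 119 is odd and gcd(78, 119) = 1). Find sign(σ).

Start at x=36: 36 → 71 → 64 → 113 → 8 → 29 → 1 → … (one orbit).
Cycle type of π: 16×7 + 1×7; total 14 cycles.
Σ(ℓ_i−1) = 119−14 = 105; sign = (−1)^105 = -1.
Via Zolotarev, sign(π_{78}) = (78|119) = -1.

-1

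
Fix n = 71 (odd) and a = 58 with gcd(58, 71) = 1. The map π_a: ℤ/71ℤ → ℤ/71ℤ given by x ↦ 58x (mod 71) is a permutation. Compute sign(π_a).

Orbit of 4 under x↦58x: [4, 19, 37, 16, 5, 6, 64]… (length divides ord_71(58)).
Decompose π into cycles: lengths [35, 35, 1] (3 cycles, including the fixed point 0).
Σ(ℓ_i−1) = 71−3 = 68; sign = (−1)^68 = +1.
Check: (58/71) = +1 by Zolotarev.

+1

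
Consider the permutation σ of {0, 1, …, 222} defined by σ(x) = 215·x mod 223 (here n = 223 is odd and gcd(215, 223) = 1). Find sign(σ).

Trace 7: π^k(7) = [7, 167, 2, 207, 128, 91, 164] for k=0..6.
Cycle type of π: 74×3 + 1; total 4 cycles.
Σ(ℓ_i−1) = 223−4 = 219; sign = (−1)^219 = -1.
Zolotarev: (215|223) = -1, matching the cycle-count sign.

-1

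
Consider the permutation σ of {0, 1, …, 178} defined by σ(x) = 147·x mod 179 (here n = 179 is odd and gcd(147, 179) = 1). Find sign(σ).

+1

Trace 1: π^k(1) = [1, 147, 129, 168, 173, 13, 121] for k=0..6.
The orbit structure of x ↦ 147x mod 179: 3 orbits of sizes [89, 89, 1].
With 3 cycles on 179 points, sign = (−1)^{179−3} = +1.
(147|179)_J = +1 (Zolotarev's lemma cross-check).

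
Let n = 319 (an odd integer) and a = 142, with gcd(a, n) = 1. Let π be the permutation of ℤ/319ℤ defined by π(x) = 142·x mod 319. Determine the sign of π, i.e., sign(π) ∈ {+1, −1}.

Start at x=210: 210 → 153 → 34 → 43 → 45 → 10 → 144 → … (one orbit).
Cycle lengths of π_142 on ℤ/319ℤ: [28, 28, 28, 28, 28, 28, 28, 28, 28, 28, 28, 2, 2, 2, 2, 2, 1]; 17 cycles in total.
319 − 17 = 302 transpositions; sign(π) = (−1)^302 = +1.
(142|319)_J = +1 (Zolotarev's lemma cross-check).

+1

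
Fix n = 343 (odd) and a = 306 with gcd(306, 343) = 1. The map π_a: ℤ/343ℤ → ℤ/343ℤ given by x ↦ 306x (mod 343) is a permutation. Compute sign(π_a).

-1

Start at x=9: 9 → 10 → 316 → 313 → 81 → 90 → 100 → … (one orbit).
4 cycles of lengths [294, 42, 6, 1].
Σ(ℓ_i−1) = 343−4 = 339; sign = (−1)^339 = -1.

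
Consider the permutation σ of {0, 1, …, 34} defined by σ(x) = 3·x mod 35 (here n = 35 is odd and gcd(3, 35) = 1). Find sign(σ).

Orbit of 16 under x↦3x: [16, 13, 4, 12, 1, 3, 9]… (length divides ord_35(3)).
5 cycles of lengths [12, 12, 6, 4, 1].
35 − 5 = 30 transpositions; sign(π) = (−1)^30 = +1.
Zolotarev: (3|35) = +1, matching the cycle-count sign.

+1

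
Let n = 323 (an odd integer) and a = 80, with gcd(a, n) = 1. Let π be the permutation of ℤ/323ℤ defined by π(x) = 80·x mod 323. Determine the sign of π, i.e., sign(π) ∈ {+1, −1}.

Start at x=270: 270 → 282 → 273 → 199 → 93 → 11 → 234 → … (one orbit).
Cycle type of π: 144×2 + 16 + 9×2 + 1; total 6 cycles.
Σ(ℓ_i−1) = 323−6 = 317; sign = (−1)^317 = -1.
Check: (80/323) = -1 by Zolotarev.

-1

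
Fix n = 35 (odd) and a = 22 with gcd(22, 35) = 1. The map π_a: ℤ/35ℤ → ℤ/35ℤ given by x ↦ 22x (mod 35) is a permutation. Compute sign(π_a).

-1

Orbit of 1 under x↦22x: [1, 22, 29, 8]… (length divides ord_35(22)).
14 cycles of lengths [4, 4, 4, 4, 4, 4, 4, 1, 1, 1, 1, 1, 1, 1].
sign(π) = (−1)^{n − #cycles} = (−1)^{35−14} = (−1)^21 = -1.
Check: (22/35) = -1 by Zolotarev.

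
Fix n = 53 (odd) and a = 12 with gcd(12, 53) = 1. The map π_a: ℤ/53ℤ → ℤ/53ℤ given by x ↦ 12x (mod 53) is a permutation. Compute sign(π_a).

-1

Orbit of 28 under x↦12x: [28, 18, 4, 48, 46, 22, 52]… (length divides ord_53(12)).
2 cycles of lengths [52, 1].
Σ(ℓ_i−1) = 53−2 = 51; sign = (−1)^51 = -1.
Via Zolotarev, sign(π_{12}) = (12|53) = -1.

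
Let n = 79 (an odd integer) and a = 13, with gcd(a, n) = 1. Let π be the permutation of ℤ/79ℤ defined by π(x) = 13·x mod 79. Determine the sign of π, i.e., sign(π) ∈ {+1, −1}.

+1

Trace 73: π^k(73) = [73, 1, 13, 11, 64, 42, 72] for k=0..6.
The orbit structure of x ↦ 13x mod 79: 3 orbits of sizes [39, 39, 1].
sign(π) = (−1)^{n − #cycles} = (−1)^{79−3} = (−1)^76 = +1.
(13|79)_J = +1 (Zolotarev's lemma cross-check).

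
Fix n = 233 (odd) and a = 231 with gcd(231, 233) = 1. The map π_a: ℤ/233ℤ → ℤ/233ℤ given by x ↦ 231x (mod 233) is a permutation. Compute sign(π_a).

+1

Start at x=91: 91 → 51 → 131 → 204 → 58 → 117 → 232 → … (one orbit).
5 cycles of lengths [58, 58, 58, 58, 1].
Σ(ℓ_i−1) = 233−5 = 228; sign = (−1)^228 = +1.
Zolotarev: (231|233) = +1, matching the cycle-count sign.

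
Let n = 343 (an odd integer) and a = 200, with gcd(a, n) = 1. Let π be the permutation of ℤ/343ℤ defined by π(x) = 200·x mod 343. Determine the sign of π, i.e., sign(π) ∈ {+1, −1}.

Trace 1: π^k(1) = [1, 200, 212, 211, 11, 142, 274] for k=0..6.
Cycle lengths of π_200 on ℤ/343ℤ: [147, 147, 21, 21, 3, 3, 1]; 7 cycles in total.
sign(π) = (−1)^{n − #cycles} = (−1)^{343−7} = (−1)^336 = +1.

+1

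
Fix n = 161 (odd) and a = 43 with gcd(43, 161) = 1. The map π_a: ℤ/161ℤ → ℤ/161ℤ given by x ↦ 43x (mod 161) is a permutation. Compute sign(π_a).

Orbit of 141 under x↦43x: [141, 106, 50, 57, 36, 99, 71]… (length divides ord_161(43)).
Cycle lengths of π_43 on ℤ/161ℤ: [22, 22, 22, 22, 22, 22, 22, 1, 1, 1, 1, 1, 1, 1]; 14 cycles in total.
n − c = 161 − 14 = 147; sign = (−1)^147 = -1.
(43|161)_J = -1 (Zolotarev's lemma cross-check).

-1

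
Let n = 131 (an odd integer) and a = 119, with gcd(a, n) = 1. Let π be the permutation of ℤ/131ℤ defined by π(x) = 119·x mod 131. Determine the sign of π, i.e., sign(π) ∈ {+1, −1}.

-1

Orbit of 74 under x↦119x: [74, 29, 45, 115, 61, 54, 7]… (length divides ord_131(119)).
Decompose π into cycles: lengths [130, 1] (2 cycles, including the fixed point 0).
Σ(ℓ_i−1) = 131−2 = 129; sign = (−1)^129 = -1.
(119|131)_J = -1 (Zolotarev's lemma cross-check).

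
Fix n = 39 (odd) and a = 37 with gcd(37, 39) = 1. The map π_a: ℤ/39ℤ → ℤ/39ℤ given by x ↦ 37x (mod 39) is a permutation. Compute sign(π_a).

-1

Start at x=7: 7 → 25 → 28 → 22 → 34 → 10 → 19 → … (one orbit).
π_37 has 6 disjoint cycles with lengths [12, 12, 12, 1, 1, 1] on {0,…,38}.
n − c = 39 − 6 = 33; sign = (−1)^33 = -1.
(37|39)_J = -1 (Zolotarev's lemma cross-check).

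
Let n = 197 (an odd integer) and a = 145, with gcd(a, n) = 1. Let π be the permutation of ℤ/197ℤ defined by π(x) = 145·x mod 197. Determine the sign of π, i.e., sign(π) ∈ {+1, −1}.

Orbit of 148 under x↦145x: [148, 184, 85, 111, 138, 113, 34]… (length divides ord_197(145)).
Decompose π into cycles: lengths [196, 1] (2 cycles, including the fixed point 0).
n − c = 197 − 2 = 195; sign = (−1)^195 = -1.

-1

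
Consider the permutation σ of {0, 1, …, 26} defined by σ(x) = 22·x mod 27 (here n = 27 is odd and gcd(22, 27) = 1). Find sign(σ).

+1

Orbit of 19 under x↦22x: [19, 13, 16, 1, 22, 25, 10]… (length divides ord_27(22)).
The orbit structure of x ↦ 22x mod 27: 7 orbits of sizes [9, 9, 3, 3, 1, 1, 1].
27 − 7 = 20 transpositions; sign(π) = (−1)^20 = +1.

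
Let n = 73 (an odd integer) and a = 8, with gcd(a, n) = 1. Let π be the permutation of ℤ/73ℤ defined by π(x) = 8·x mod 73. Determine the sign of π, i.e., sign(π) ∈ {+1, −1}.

+1

Orbit of 8 under x↦8x: [8, 64, 1]… (length divides ord_73(8)).
25 cycles of lengths [3, 3, 3, 3, 3, 3, 3, 3, 3, 3, 3, 3, 3, 3, 3, 3, 3, 3, 3, 3, 3, 3, 3, 3, 1].
73 − 25 = 48 transpositions; sign(π) = (−1)^48 = +1.
Check: (8/73) = +1 by Zolotarev.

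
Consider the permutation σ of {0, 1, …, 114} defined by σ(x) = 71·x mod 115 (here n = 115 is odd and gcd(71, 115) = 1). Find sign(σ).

Orbit of 41 under x↦71x: [41, 36, 26, 6, 81, 1, 71]… (length divides ord_115(71)).
Cycle lengths of π_71 on ℤ/115ℤ: [11, 11, 11, 11, 11, 11, 11, 11, 11, 11, 1, 1, 1, 1, 1]; 15 cycles in total.
n − c = 115 − 15 = 100; sign = (−1)^100 = +1.
Zolotarev: (71|115) = +1, matching the cycle-count sign.

+1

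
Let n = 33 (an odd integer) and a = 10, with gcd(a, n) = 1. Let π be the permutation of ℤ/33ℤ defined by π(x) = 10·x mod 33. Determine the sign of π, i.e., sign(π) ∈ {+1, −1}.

-1

Start at x=1: 1 → 10 → 1 (one orbit).
18 cycles of lengths [2, 2, 2, 2, 2, 2, 2, 2, 2, 2, 2, 2, 2, 2, 2, 1, 1, 1].
33 − 18 = 15 transpositions; sign(π) = (−1)^15 = -1.
Zolotarev: (10|33) = -1, matching the cycle-count sign.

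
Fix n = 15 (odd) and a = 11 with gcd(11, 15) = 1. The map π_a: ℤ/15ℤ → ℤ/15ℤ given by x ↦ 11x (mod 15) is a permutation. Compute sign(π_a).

Trace 11: π^k(11) = [11, 1] for k=0..1.
Cycle type of π: 2×5 + 1×5; total 10 cycles.
sign(π) = (−1)^{n − #cycles} = (−1)^{15−10} = (−1)^5 = -1.
Via Zolotarev, sign(π_{11}) = (11|15) = -1.

-1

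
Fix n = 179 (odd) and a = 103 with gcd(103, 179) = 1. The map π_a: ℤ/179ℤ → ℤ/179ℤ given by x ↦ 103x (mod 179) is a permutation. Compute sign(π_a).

-1

Start at x=24: 24 → 145 → 78 → 158 → 164 → 66 → 175 → … (one orbit).
π_103 has 2 disjoint cycles with lengths [178, 1] on {0,…,178}.
2 cycles on 179: each ℓ→(−1)^(ℓ−1), product (−1)^177 = -1.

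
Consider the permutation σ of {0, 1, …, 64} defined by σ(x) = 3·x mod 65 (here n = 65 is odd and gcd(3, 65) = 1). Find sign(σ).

-1

Orbit of 27 under x↦3x: [27, 16, 48, 14, 42, 61, 53]… (length divides ord_65(3)).
π_3 has 10 disjoint cycles with lengths [12, 12, 12, 12, 4, 3, 3, 3, 3, 1] on {0,…,64}.
sign(π) = (−1)^{n − #cycles} = (−1)^{65−10} = (−1)^55 = -1.
(3|65)_J = -1 (Zolotarev's lemma cross-check).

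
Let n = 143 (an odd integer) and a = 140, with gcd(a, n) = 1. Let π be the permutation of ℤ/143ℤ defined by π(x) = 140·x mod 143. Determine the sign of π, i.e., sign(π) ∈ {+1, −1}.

-1

Orbit of 81 under x↦140x: [81, 43, 14, 101, 126, 51, 133]… (length divides ord_143(140)).
Decompose π into cycles: lengths [30, 30, 30, 30, 10, 6, 6, 1] (8 cycles, including the fixed point 0).
8 cycles on 143: each ℓ→(−1)^(ℓ−1), product (−1)^135 = -1.
Check: (140/143) = -1 by Zolotarev.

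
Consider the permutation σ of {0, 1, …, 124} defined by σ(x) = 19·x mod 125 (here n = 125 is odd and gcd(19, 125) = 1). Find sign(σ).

Trace 6: π^k(6) = [6, 114, 41, 29, 51, 94, 36] for k=0..6.
Cycle type of π: 50×2 + 10×2 + 2×2 + 1; total 7 cycles.
n − c = 125 − 7 = 118; sign = (−1)^118 = +1.

+1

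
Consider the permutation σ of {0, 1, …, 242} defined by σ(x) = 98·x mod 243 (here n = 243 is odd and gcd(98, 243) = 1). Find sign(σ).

-1

Start at x=217: 217 → 125 → 100 → 80 → 64 → 197 → 109 → … (one orbit).
Decompose π into cycles: lengths [54, 54, 54, 18, 18, 18, 6, 6, 6, 2, 2, 2, 2, 1] (14 cycles, including the fixed point 0).
Σ(ℓ_i−1) = 243−14 = 229; sign = (−1)^229 = -1.
The Jacobi symbol (98|243) = -1 (Zolotarev) agrees.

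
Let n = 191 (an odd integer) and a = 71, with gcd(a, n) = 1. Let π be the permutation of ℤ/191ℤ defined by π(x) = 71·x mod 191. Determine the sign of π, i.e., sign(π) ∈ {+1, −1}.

-1

Start at x=138: 138 → 57 → 36 → 73 → 26 → 127 → 40 → … (one orbit).
2 cycles of lengths [190, 1].
Σ(ℓ_i−1) = 191−2 = 189; sign = (−1)^189 = -1.
Zolotarev: (71|191) = -1, matching the cycle-count sign.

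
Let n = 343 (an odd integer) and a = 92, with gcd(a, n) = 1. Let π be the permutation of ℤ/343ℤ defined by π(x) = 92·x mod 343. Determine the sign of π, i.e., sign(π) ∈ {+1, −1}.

Trace 309: π^k(309) = [309, 302, 1, 92, 232, 78, 316] for k=0..6.
Cycle type of π: 49×6 + 7×6 + 1×7; total 19 cycles.
343 − 19 = 324 transpositions; sign(π) = (−1)^324 = +1.
The Jacobi symbol (92|343) = +1 (Zolotarev) agrees.

+1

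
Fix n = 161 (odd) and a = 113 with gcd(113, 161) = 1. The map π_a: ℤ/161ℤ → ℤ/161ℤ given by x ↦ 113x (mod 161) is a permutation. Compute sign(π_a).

-1

Orbit of 15 under x↦113x: [15, 85, 106, 64, 148, 141, 155]… (length divides ord_161(113)).
Cycle lengths of π_113 on ℤ/161ℤ: [22, 22, 22, 22, 22, 22, 22, 1, 1, 1, 1, 1, 1, 1]; 14 cycles in total.
sign(π) = (−1)^{n − #cycles} = (−1)^{161−14} = (−1)^147 = -1.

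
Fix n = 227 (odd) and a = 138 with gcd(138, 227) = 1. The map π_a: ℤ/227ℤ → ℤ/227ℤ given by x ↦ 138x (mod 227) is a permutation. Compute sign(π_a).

-1

Start at x=127: 127 → 47 → 130 → 7 → 58 → 59 → 197 → … (one orbit).
Decompose π into cycles: lengths [226, 1] (2 cycles, including the fixed point 0).
2 cycles on 227: each ℓ→(−1)^(ℓ−1), product (−1)^225 = -1.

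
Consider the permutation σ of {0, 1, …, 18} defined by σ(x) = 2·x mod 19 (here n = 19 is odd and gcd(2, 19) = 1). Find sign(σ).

Orbit of 10 under x↦2x: [10, 1, 2, 4, 8, 16, 13]… (length divides ord_19(2)).
The orbit structure of x ↦ 2x mod 19: 2 orbits of sizes [18, 1].
With 2 cycles on 19 points, sign = (−1)^{19−2} = -1.
Zolotarev: (2|19) = -1, matching the cycle-count sign.

-1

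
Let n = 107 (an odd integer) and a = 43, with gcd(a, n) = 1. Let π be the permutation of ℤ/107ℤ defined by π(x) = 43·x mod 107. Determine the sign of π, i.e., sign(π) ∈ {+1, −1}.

Trace 40: π^k(40) = [40, 8, 23, 26, 48, 31, 49] for k=0..6.
Cycle lengths of π_43 on ℤ/107ℤ: [106, 1]; 2 cycles in total.
2 cycles on 107: each ℓ→(−1)^(ℓ−1), product (−1)^105 = -1.
Via Zolotarev, sign(π_{43}) = (43|107) = -1.

-1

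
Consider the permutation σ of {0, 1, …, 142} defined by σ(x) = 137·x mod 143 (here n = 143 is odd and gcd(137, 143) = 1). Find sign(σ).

-1

Start at x=16: 16 → 47 → 4 → 119 → 1 → 137 → 36 → … (one orbit).
Cycle lengths of π_137 on ℤ/143ℤ: [60, 60, 12, 5, 5, 1]; 6 cycles in total.
Σ(ℓ_i−1) = 143−6 = 137; sign = (−1)^137 = -1.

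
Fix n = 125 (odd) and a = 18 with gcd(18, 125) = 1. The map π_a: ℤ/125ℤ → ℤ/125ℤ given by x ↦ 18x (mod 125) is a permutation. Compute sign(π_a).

-1

Orbit of 24 under x↦18x: [24, 57, 26, 93, 49, 7, 1]… (length divides ord_125(18)).
Cycle lengths of π_18 on ℤ/125ℤ: [20, 20, 20, 20, 20, 4, 4, 4, 4, 4, 4, 1]; 12 cycles in total.
Σ(ℓ_i−1) = 125−12 = 113; sign = (−1)^113 = -1.
Zolotarev: (18|125) = -1, matching the cycle-count sign.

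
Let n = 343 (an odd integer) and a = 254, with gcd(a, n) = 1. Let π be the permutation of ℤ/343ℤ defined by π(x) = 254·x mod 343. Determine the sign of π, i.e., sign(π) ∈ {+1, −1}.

+1

Trace 282: π^k(282) = [282, 284, 106, 170, 305, 295, 156] for k=0..6.
Cycle type of π: 147×2 + 21×2 + 3×2 + 1; total 7 cycles.
7 cycles on 343: each ℓ→(−1)^(ℓ−1), product (−1)^336 = +1.
Zolotarev: (254|343) = +1, matching the cycle-count sign.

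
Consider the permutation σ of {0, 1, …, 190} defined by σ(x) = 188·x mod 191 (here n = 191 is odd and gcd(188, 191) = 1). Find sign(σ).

-1

Orbit of 160 under x↦188x: [160, 93, 103, 73, 163, 84, 130]… (length divides ord_191(188)).
2 cycles of lengths [190, 1].
2 cycles on 191: each ℓ→(−1)^(ℓ−1), product (−1)^189 = -1.
(188|191)_J = -1 (Zolotarev's lemma cross-check).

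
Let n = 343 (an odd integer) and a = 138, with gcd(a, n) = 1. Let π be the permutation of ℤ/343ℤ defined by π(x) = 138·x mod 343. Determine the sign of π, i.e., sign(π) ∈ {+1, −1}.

Trace 215: π^k(215) = [215, 172, 69, 261, 3, 71, 194] for k=0..6.
Cycle type of π: 294 + 42 + 6 + 1; total 4 cycles.
n − c = 343 − 4 = 339; sign = (−1)^339 = -1.

-1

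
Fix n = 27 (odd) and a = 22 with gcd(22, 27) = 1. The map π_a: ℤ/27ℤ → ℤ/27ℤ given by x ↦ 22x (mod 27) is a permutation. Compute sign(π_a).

+1

Orbit of 4 under x↦22x: [4, 7, 19, 13, 16, 1, 22]… (length divides ord_27(22)).
7 cycles of lengths [9, 9, 3, 3, 1, 1, 1].
n − c = 27 − 7 = 20; sign = (−1)^20 = +1.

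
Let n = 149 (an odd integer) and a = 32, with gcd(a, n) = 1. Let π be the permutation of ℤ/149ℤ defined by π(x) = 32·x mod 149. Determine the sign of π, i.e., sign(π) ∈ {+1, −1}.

-1

Orbit of 66 under x↦32x: [66, 26, 87, 102, 135, 148, 117]… (length divides ord_149(32)).
Decompose π into cycles: lengths [148, 1] (2 cycles, including the fixed point 0).
Σ(ℓ_i−1) = 149−2 = 147; sign = (−1)^147 = -1.
Check: (32/149) = -1 by Zolotarev.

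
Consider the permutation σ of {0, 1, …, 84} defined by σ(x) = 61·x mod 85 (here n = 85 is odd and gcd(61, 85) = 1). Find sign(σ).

Start at x=36: 36 → 71 → 81 → 11 → 76 → 46 → 1 → … (one orbit).
Cycle lengths of π_61 on ℤ/85ℤ: [16, 16, 16, 16, 16, 1, 1, 1, 1, 1]; 10 cycles in total.
n − c = 85 − 10 = 75; sign = (−1)^75 = -1.

-1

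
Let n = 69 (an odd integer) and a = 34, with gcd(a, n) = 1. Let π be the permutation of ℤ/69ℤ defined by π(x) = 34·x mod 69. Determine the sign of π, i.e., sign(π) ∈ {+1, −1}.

Trace 28: π^k(28) = [28, 55, 7, 31, 19, 25, 22] for k=0..6.
Cycle lengths of π_34 on ℤ/69ℤ: [22, 22, 22, 1, 1, 1]; 6 cycles in total.
6 cycles on 69: each ℓ→(−1)^(ℓ−1), product (−1)^63 = -1.

-1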